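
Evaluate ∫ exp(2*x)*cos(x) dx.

exp(2*x)*sin(x)/5 + 2*exp(2*x)*cos(x)/5 + C

Let I denote the integral. Integrate by parts with u = cos(x), dv = exp(2*x) dx, so v = exp(2*x)/2: I = exp(2*x)*cos(x)/2 + (1/2)·∫ exp(2*x)*sin(x) dx.
Apply parts again with u = sin(x), dv = exp(2*x) dx: ∫ exp(2*x)*sin(x) dx = exp(2*x)*sin(x)/2 − (1/2)·I. Substituting back brings back I: I = exp(2*x)*sin(x)/4 + exp(2*x)*cos(x)/2 − (1/4)·I.
Solving for I: (1 + 1/4)·I equals the remaining terms, so I = (4/5)·(exp(2*x)*sin(x)/4 + exp(2*x)*cos(x)/2).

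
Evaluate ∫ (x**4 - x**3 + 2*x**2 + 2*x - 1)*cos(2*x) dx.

Use integration by parts with u = x**4 - x**3 + 2*x**2 + 2*x - 1, dv = cos(2*x) dx, so v = sin(2*x)/2.
Apply parts 4 times (tabular method): alternate signs, differentiate u down to 0, integrate dv up.

x**4*sin(2*x)/2 - x**3*sin(2*x)/2 + x**3*cos(2*x) - x**2*sin(2*x)/2 - 3*x**2*cos(2*x)/4 + 7*x*sin(2*x)/4 - x*cos(2*x)/2 - sin(2*x)/4 + 7*cos(2*x)/8 + C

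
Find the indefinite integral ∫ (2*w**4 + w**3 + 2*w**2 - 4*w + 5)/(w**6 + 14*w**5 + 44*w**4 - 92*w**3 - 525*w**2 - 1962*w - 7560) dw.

199*log(w - 4)/8250 - 100*log(w + 5)/51 + 2477*log(w + 6)/450 - 2295*log(w + 7)/638 + 32609*log(w**2 + 9)/2218500 - 19963*atan(w/3)/1109250 + C

Factor the denominator: (w - 4)*(w + 5)*(w + 6)*(w + 7)*(w**2 + 9).
Partial-fraction decomposition: (32609*w - 59889)/(1109250*(w**2 + 9)) - 2295/(638*(w + 7)) + 2477/(450*(w + 6)) - 100/(51*(w + 5)) + 199/(8250*(w - 4)).
Integrate each term; A/(w−a) gives A·log|w−a|; the (Bw+D)/(w²+p²) term gives a log and an atan.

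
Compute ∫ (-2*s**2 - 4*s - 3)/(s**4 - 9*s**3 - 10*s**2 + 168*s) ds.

-log(s)/56 - 129*log(s - 7)/77 + 33*log(s - 6)/20 + 19*log(s + 4)/440 + C

Factor the denominator: s*(s - 7)*(s - 6)*(s + 4).
Partial-fraction decomposition: 19/(440*(s + 4)) + 33/(20*(s - 6)) - 129/(77*(s - 7)) - 1/(56*s).
Integrate each term: A/(s−a) contributes A·log|s−a|.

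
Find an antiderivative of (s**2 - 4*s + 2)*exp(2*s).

Use integration by parts with u = s**2 - 4*s + 2, dv = exp(2*s) ds, so v = exp(2*s)/2.
Apply parts 2 times (tabular method): alternate signs, differentiate u down to 0, integrate dv up.

(2*s**2 - 10*s + 9)*exp(2*s)/4 + C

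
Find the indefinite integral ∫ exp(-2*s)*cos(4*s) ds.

Let I denote the integral. Integrate by parts with u = cos(4*s), dv = exp(-2*s) ds, so v = -exp(-2*s)/2: I = -exp(-2*s)*cos(4*s)/2 − 2·∫ exp(-2*s)*sin(4*s) ds.
Apply parts again with u = sin(4*s), dv = exp(-2*s) ds: ∫ exp(-2*s)*sin(4*s) ds = -exp(-2*s)*sin(4*s)/2 + 2·I. Substituting back brings back I: I = exp(-2*s)*sin(4*s) - exp(-2*s)*cos(4*s)/2 − 4·I.
Solving for I: (1 + 4)·I equals the remaining terms, so I = (1/5)·(exp(-2*s)*sin(4*s) - exp(-2*s)*cos(4*s)/2).

exp(-2*s)*sin(4*s)/5 - exp(-2*s)*cos(4*s)/10 + C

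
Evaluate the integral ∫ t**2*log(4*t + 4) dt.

t**3*log(4*t + 4)/3 - t**3/9 + t**2/6 - t/3 + log(t + 1)/3 + C

Use integration by parts with u = log(4*t + 4), dv = t**2 dt.
Then du = 4/(4*t + 4) dt and v = t**3/3.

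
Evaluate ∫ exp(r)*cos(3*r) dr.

Let I denote the integral. Integrate by parts with u = cos(3*r), dv = exp(r) dr, so v = exp(r): I = exp(r)*cos(3*r) + 3·∫ exp(r)*sin(3*r) dr.
Apply parts again with u = sin(3*r), dv = exp(r) dr: ∫ exp(r)*sin(3*r) dr = exp(r)*sin(3*r) − 3·I. Substituting back brings back I: I = 3*exp(r)*sin(3*r) + exp(r)*cos(3*r) − 9·I.
Solving for I: (1 + 9)·I equals the remaining terms, so I = (1/10)·(3*exp(r)*sin(3*r) + exp(r)*cos(3*r)).

3*exp(r)*sin(3*r)/10 + exp(r)*cos(3*r)/10 + C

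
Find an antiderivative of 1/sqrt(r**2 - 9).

log(r + sqrt(r**2 - 9)) + C

Substitute r = 3·sec(θ), so dr = 3·sec(θ)*tan(θ) dθ and the radical becomes sqrt(r**2 - 9) = 3·tan(θ) by the Pythagorean identity.
Integrate the resulting trig expression in θ, then back-substitute sec(θ) = r/3, tan(θ) = sqrt(r**2 - 9)/3 (absorbing any constant into C).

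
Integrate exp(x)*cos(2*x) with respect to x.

2*exp(x)*sin(2*x)/5 + exp(x)*cos(2*x)/5 + C

Let I denote the integral. Integrate by parts with u = cos(2*x), dv = exp(x) dx, so v = exp(x): I = exp(x)*cos(2*x) + 2·∫ exp(x)*sin(2*x) dx.
Apply parts again with u = sin(2*x), dv = exp(x) dx: ∫ exp(x)*sin(2*x) dx = exp(x)*sin(2*x) − 2·I. Substituting back brings back I: I = 2*exp(x)*sin(2*x) + exp(x)*cos(2*x) − 4·I.
Solving for I: (1 + 4)·I equals the remaining terms, so I = (1/5)·(2*exp(x)*sin(2*x) + exp(x)*cos(2*x)).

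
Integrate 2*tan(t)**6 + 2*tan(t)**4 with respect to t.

2*tan(t)**5/5 + C

Let u = tan(t), so du = (tan(t)**2 + 1) dt.
Rewriting, the integral becomes 2·∫ u^4 du = 2·u^5/5.
Substituting back, u = tan(t).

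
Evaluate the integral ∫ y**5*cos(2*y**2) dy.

Let u = y², du = 2y dy; rewrite as (1/2)∫ u^2·cos(2u) du.
Now integrate by parts 2 times.

y**4*sin(2*y**2)/4 + y**2*cos(2*y**2)/4 - sin(2*y**2)/8 + C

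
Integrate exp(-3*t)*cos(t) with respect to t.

Let I denote the integral. Integrate by parts with u = cos(t), dv = exp(-3*t) dt, so v = -exp(-3*t)/3: I = -exp(-3*t)*cos(t)/3 − (1/3)·∫ exp(-3*t)*sin(t) dt.
Apply parts again with u = sin(t), dv = exp(-3*t) dt: ∫ exp(-3*t)*sin(t) dt = -exp(-3*t)*sin(t)/3 + (1/3)·I. Substituting back brings back I: I = exp(-3*t)*sin(t)/9 - exp(-3*t)*cos(t)/3 − (1/9)·I.
Solving for I: (1 + 1/9)·I equals the remaining terms, so I = (9/10)·(exp(-3*t)*sin(t)/9 - exp(-3*t)*cos(t)/3).

exp(-3*t)*sin(t)/10 - 3*exp(-3*t)*cos(t)/10 + C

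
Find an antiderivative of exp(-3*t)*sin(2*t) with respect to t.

Let I denote the integral. Integrate by parts with u = sin(2*t), dv = exp(-3*t) dt, so v = -exp(-3*t)/3: I = -exp(-3*t)*sin(2*t)/3 + (2/3)·∫ exp(-3*t)*cos(2*t) dt.
Apply parts again with u = cos(2*t), dv = exp(-3*t) dt: ∫ exp(-3*t)*cos(2*t) dt = -exp(-3*t)*cos(2*t)/3 − (2/3)·I. Substituting back brings back I: I = -exp(-3*t)*sin(2*t)/3 - 2*exp(-3*t)*cos(2*t)/9 − (4/9)·I.
Solving for I: (1 + 4/9)·I equals the remaining terms, so I = (9/13)·(-exp(-3*t)*sin(2*t)/3 - 2*exp(-3*t)*cos(2*t)/9).

-3*exp(-3*t)*sin(2*t)/13 - 2*exp(-3*t)*cos(2*t)/13 + C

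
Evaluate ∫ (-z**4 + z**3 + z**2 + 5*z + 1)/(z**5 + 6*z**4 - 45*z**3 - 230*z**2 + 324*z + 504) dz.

Factor the denominator: (z - 6)*(z - 2)*(z + 1)*(z + 6)*(z + 7).
Partial-fraction decomposition: -2729/(702*(z + 7)) + 301/(96*(z + 6)) - 1/(126*(z + 1)) - 7/(864*(z - 2)) - 1013/(4368*(z - 6)).
Integrate each term: A/(z−a) contributes A·log|z−a|.

-1013*log(z - 6)/4368 - 7*log(z - 2)/864 - log(z + 1)/126 + 301*log(z + 6)/96 - 2729*log(z + 7)/702 + C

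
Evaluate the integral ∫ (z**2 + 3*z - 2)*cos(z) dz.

Use integration by parts with u = z**2 + 3*z - 2, dv = cos(z) dz, so v = sin(z).
Apply parts 2 times (tabular method): alternate signs, differentiate u down to 0, integrate dv up.

z**2*sin(z) + 3*z*sin(z) + 2*z*cos(z) - 4*sin(z) + 3*cos(z) + C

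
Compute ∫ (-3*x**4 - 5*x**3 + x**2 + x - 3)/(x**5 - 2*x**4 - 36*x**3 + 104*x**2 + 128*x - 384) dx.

-593*log(x - 4)/400 - 85*log(x - 2)/128 + log(x + 2)/64 - 2781*log(x + 6)/3200 + 357/(40*x - 160) + C

Factor the denominator: (x - 4)**2*(x - 2)*(x + 2)*(x + 6).
Partial-fraction decomposition: -2781/(3200*(x + 6)) + 1/(64*(x + 2)) - 85/(128*(x - 2)) - 593/(400*(x - 4)) - 357/(40*(x - 4)**2).
Integrate each term; A/(x−a) gives A·log|x−a|; A/(x−a)² gives −A/(x−a).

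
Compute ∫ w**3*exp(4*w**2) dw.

Let u = w², du = 2w dw; rewrite as (1/2)∫ u^1·exp(4u) du.
Now integrate by parts 1 time.

(4*w**2 - 1)*exp(4*w**2)/32 + C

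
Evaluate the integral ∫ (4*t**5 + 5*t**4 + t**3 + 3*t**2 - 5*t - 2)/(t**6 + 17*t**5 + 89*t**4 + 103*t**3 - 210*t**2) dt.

Factor the denominator: t**2*(t - 1)*(t + 5)*(t + 6)*(t + 7).
Partial-fraction decomposition: 27693/(392*(t + 7)) - 6176/(63*(t + 6)) + 1567/(50*(t + 5)) + 1/(56*(t - 1)) + 314/(11025*t) + 1/(105*t**2).
Integrate each term; A/(t−a) gives A·log|t−a|; A/(t−a)² gives −A/(t−a).

314*log(t)/11025 + log(t - 1)/56 + 1567*log(t + 5)/50 - 6176*log(t + 6)/63 + 27693*log(t + 7)/392 - 1/(105*t) + C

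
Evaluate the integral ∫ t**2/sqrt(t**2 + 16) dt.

Substitute t = 4·tan(θ), so dt = 4·sec(θ)^2 dθ and the radical becomes sqrt(t**2 + 16) = 4·sec(θ) by the Pythagorean identity.
Integrate the resulting trig expression in θ, then back-substitute tan(θ) = t/4, sec(θ) = sqrt(t**2 + 16)/4 (absorbing any constant into C).

t*sqrt(t**2 + 16)/2 - 8*log(t + sqrt(t**2 + 16)) + C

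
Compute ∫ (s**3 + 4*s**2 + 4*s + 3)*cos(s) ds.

s**3*sin(s) + 4*s**2*sin(s) + 3*s**2*cos(s) - 2*s*sin(s) + 8*s*cos(s) - 5*sin(s) - 2*cos(s) + C

Use integration by parts with u = s**3 + 4*s**2 + 4*s + 3, dv = cos(s) ds, so v = sin(s).
Apply parts 3 times (tabular method): alternate signs, differentiate u down to 0, integrate dv up.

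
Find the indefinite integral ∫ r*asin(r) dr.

r**2*asin(r)/2 + r*sqrt(-r**2 + 1)/4 - asin(r)/4 + C

Use integration by parts with u = arcsin(r), dv = r dr.
Then du = 1/sqrt(-r**2 + 1) dr.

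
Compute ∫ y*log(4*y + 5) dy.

y**2*log(4*y + 5)/2 - y**2/4 + 5*y/8 - 25*log(4*y + 5)/32 + C

Use integration by parts with u = log(4*y + 5), dv = y dy.
Then du = 4/(4*y + 5) dy and v = y**2/2.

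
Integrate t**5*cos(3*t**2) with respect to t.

t**4*sin(3*t**2)/6 + t**2*cos(3*t**2)/9 - sin(3*t**2)/27 + C

Let u = t², du = 2t dt; rewrite as (1/2)∫ u^2·cos(3u) du.
Now integrate by parts 2 times.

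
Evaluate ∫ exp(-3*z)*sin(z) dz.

-3*exp(-3*z)*sin(z)/10 - exp(-3*z)*cos(z)/10 + C

Let I denote the integral. Integrate by parts with u = sin(z), dv = exp(-3*z) dz, so v = -exp(-3*z)/3: I = -exp(-3*z)*sin(z)/3 + (1/3)·∫ exp(-3*z)*cos(z) dz.
Apply parts again with u = cos(z), dv = exp(-3*z) dz: ∫ exp(-3*z)*cos(z) dz = -exp(-3*z)*cos(z)/3 − (1/3)·I. Substituting back brings back I: I = -exp(-3*z)*sin(z)/3 - exp(-3*z)*cos(z)/9 − (1/9)·I.
Solving for I: (1 + 1/9)·I equals the remaining terms, so I = (9/10)·(-exp(-3*z)*sin(z)/3 - exp(-3*z)*cos(z)/9).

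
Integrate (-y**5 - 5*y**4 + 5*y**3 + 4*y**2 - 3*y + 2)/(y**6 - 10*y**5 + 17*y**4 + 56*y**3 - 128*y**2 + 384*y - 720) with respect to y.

-1631*log(y - 6)/180 + 923*log(y - 5)/116 - log(y - 2)/8 + 25*log(y + 3)/468 + 2651*log(y**2 + 4)/30160 - 57*atan(y/2)/15080 + C

Factor the denominator: (y - 6)*(y - 5)*(y - 2)*(y + 3)*(y**2 + 4).
Partial-fraction decomposition: (2651*y - 114)/(15080*(y**2 + 4)) + 25/(468*(y + 3)) - 1/(8*(y - 2)) + 923/(116*(y - 5)) - 1631/(180*(y - 6)).
Integrate each term; A/(y−a) gives A·log|y−a|; the (By+D)/(y²+p²) term gives a log and an atan.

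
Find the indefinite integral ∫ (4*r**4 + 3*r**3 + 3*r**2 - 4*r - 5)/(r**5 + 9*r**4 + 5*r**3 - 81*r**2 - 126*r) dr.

Factor the denominator: r*(r - 3)*(r + 2)*(r + 3)*(r + 7).
Partial-fraction decomposition: 1749/(280*(r + 7)) - 277/(72*(r + 3)) + 11/(10*(r + 2)) + 83/(180*(r - 3)) + 5/(126*r).
Integrate each term: A/(r−a) contributes A·log|r−a|.

5*log(r)/126 + 83*log(r - 3)/180 + 11*log(r + 2)/10 - 277*log(r + 3)/72 + 1749*log(r + 7)/280 + C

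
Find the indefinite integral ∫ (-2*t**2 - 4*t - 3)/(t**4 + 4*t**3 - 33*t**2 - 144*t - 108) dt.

-11*log(t - 6)/84 + log(t + 1)/70 - log(t + 3)/6 + 17*log(t + 6)/60 + C

Factor the denominator: (t - 6)*(t + 1)*(t + 3)*(t + 6).
Partial-fraction decomposition: 17/(60*(t + 6)) - 1/(6*(t + 3)) + 1/(70*(t + 1)) - 11/(84*(t - 6)).
Integrate each term: A/(t−a) contributes A·log|t−a|.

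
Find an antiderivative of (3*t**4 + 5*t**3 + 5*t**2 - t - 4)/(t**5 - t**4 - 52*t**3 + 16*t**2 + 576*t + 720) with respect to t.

Factor the denominator: (t - 6)*(t - 5)*(t + 2)**2*(t + 6).
Partial-fraction decomposition: 1495/(1056*(t + 6)) - 1583/(6272*(t + 2)) + 13/(112*(t + 2)**2) - 2616/(539*(t - 5)) + 2569/(384*(t - 6)).
Integrate each term; A/(t−a) gives A·log|t−a|; A/(t−a)² gives −A/(t−a).

2569*log(t - 6)/384 - 2616*log(t - 5)/539 - 1583*log(t + 2)/6272 + 1495*log(t + 6)/1056 - 13/(112*t + 224) + C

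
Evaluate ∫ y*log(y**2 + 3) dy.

y**2*log(y**2 + 3)/2 - y**2/2 + 3*log(y**2 + 3)/2 + C

Let u = y**2 + 3, so du = (2*y) dy.
The integral becomes (1/2)·∫ log(u) du; integrate by parts with u′=log(u), dv′=du.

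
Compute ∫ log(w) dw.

Use integration by parts with u = log(w), dv = dw.
Then du = 1/w dw and v = w.

w*log(w) - w + C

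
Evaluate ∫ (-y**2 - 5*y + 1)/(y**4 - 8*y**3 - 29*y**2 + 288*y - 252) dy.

Factor the denominator: (y - 7)*(y - 6)*(y - 1)*(y + 6).
Partial-fraction decomposition: 5/(1092*(y + 6)) - 1/(42*(y - 1)) + 13/(12*(y - 6)) - 83/(78*(y - 7)).
Integrate each term: A/(y−a) contributes A·log|y−a|.

-83*log(y - 7)/78 + 13*log(y - 6)/12 - log(y - 1)/42 + 5*log(y + 6)/1092 + C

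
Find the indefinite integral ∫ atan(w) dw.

w*atan(w) - log(w**2 + 1)/2 + C

Use integration by parts with u = arctan(w), dv = dw.
Then du = 1/(w**2 + 1) dw.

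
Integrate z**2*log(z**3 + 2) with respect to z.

Let u = z**3 + 2, so du = (3*z**2) dz.
The integral becomes (1/3)·∫ log(u) du; integrate by parts with u′=log(u), dv′=du.

z**3*log(z**3 + 2)/3 - z**3/3 + 2*log(z**3 + 2)/3 + C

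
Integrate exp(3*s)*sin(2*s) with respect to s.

3*exp(3*s)*sin(2*s)/13 - 2*exp(3*s)*cos(2*s)/13 + C

Let I denote the integral. Integrate by parts with u = sin(2*s), dv = exp(3*s) ds, so v = exp(3*s)/3: I = exp(3*s)*sin(2*s)/3 − (2/3)·∫ exp(3*s)*cos(2*s) ds.
Apply parts again with u = cos(2*s), dv = exp(3*s) ds: ∫ exp(3*s)*cos(2*s) ds = exp(3*s)*cos(2*s)/3 + (2/3)·I. Substituting back brings back I: I = exp(3*s)*sin(2*s)/3 - 2*exp(3*s)*cos(2*s)/9 − (4/9)·I.
Solving for I: (1 + 4/9)·I equals the remaining terms, so I = (9/13)·(exp(3*s)*sin(2*s)/3 - 2*exp(3*s)*cos(2*s)/9).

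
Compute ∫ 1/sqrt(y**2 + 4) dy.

log(y + sqrt(y**2 + 4)) + C

Substitute y = 2·tan(θ), so dy = 2·sec(θ)^2 dθ and the radical becomes sqrt(y**2 + 4) = 2·sec(θ) by the Pythagorean identity.
Integrate the resulting trig expression in θ, then back-substitute tan(θ) = y/2, sec(θ) = sqrt(y**2 + 4)/2 (absorbing any constant into C).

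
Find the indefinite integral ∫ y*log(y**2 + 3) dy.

y**2*log(y**2 + 3)/2 - y**2/2 + 3*log(y**2 + 3)/2 + C

Let u = y**2 + 3, so du = (2*y) dy.
The integral becomes (1/2)·∫ log(u) du; integrate by parts with u′=log(u), dv′=du.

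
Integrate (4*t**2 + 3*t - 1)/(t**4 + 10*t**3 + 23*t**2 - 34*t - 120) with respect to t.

log(t - 2)/10 - 13*log(t + 3)/5 + 17*log(t + 4)/2 - 6*log(t + 5) + C

Factor the denominator: (t - 2)*(t + 3)*(t + 4)*(t + 5).
Partial-fraction decomposition: -6/(t + 5) + 17/(2*(t + 4)) - 13/(5*(t + 3)) + 1/(10*(t - 2)).
Integrate each term: A/(t−a) contributes A·log|t−a|.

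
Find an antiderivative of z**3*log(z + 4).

Use integration by parts with u = log(z + 4), dv = z**3 dz.
Then du = 1/(z + 4) dz and v = z**4/4.

z**4*log(z + 4)/4 - z**4/16 + z**3/3 - 2*z**2 + 16*z - 64*log(z + 4) + C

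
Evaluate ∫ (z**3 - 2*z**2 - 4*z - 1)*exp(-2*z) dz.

Use integration by parts with u = z**3 - 2*z**2 - 4*z - 1, dv = exp(-2*z) dz, so v = -exp(-2*z)/2.
Apply parts 3 times (tabular method): alternate signs, differentiate u down to 0, integrate dv up.

(-4*z**3 + 2*z**2 + 18*z + 13)*exp(-2*z)/8 + C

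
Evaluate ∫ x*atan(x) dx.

Use integration by parts with u = arctan(x), dv = x dx.
Then du = 1/(x**2 + 1) dx.

x**2*atan(x)/2 - x/2 + atan(x)/2 + C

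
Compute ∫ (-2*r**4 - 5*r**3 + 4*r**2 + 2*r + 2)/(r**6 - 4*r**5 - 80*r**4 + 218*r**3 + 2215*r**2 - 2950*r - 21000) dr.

-6305*log(r - 7)/3168 + 1757*log(r - 6)/605 - 1763*log(r - 5)/1800 + 67*log(r + 4)/495 - 60833*log(r + 5)/871200 + 533/(1320*r + 6600) + C

Factor the denominator: (r - 7)*(r - 6)*(r - 5)*(r + 4)*(r + 5)**2.
Partial-fraction decomposition: -60833/(871200*(r + 5)) - 533/(1320*(r + 5)**2) + 67/(495*(r + 4)) - 1763/(1800*(r - 5)) + 1757/(605*(r - 6)) - 6305/(3168*(r - 7)).
Integrate each term; A/(r−a) gives A·log|r−a|; A/(r−a)² gives −A/(r−a).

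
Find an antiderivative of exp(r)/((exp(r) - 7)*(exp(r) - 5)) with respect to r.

Let u = e^r, du = e^r dr.
The integral becomes ∫ du/((u-7)(u-5)); decompose into partial fractions.

log(exp(r) - 7)/2 - log(exp(r) - 5)/2 + C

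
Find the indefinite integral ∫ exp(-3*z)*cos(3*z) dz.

Let I denote the integral. Integrate by parts with u = cos(3*z), dv = exp(-3*z) dz, so v = -exp(-3*z)/3: I = -exp(-3*z)*cos(3*z)/3 − ∫ exp(-3*z)*sin(3*z) dz.
Apply parts again with u = sin(3*z), dv = exp(-3*z) dz: ∫ exp(-3*z)*sin(3*z) dz = -exp(-3*z)*sin(3*z)/3 + I. Substituting back brings back I: I = exp(-3*z)*sin(3*z)/3 - exp(-3*z)*cos(3*z)/3 − I.
Solving for I: (1 + 1)·I equals the remaining terms, so I = (1/2)·(exp(-3*z)*sin(3*z)/3 - exp(-3*z)*cos(3*z)/3).

exp(-3*z)*sin(3*z)/6 - exp(-3*z)*cos(3*z)/6 + C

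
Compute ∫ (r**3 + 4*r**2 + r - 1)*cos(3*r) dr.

Use integration by parts with u = r**3 + 4*r**2 + r - 1, dv = cos(3*r) dr, so v = sin(3*r)/3.
Apply parts 3 times (tabular method): alternate signs, differentiate u down to 0, integrate dv up.

r**3*sin(3*r)/3 + 4*r**2*sin(3*r)/3 + r**2*cos(3*r)/3 + r*sin(3*r)/9 + 8*r*cos(3*r)/9 - 17*sin(3*r)/27 + cos(3*r)/27 + C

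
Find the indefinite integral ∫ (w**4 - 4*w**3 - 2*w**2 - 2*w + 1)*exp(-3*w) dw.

(-27*w**4 + 72*w**3 + 126*w**2 + 138*w + 19)*exp(-3*w)/81 + C

Use integration by parts with u = w**4 - 4*w**3 - 2*w**2 - 2*w + 1, dv = exp(-3*w) dw, so v = -exp(-3*w)/3.
Apply parts 4 times (tabular method): alternate signs, differentiate u down to 0, integrate dv up.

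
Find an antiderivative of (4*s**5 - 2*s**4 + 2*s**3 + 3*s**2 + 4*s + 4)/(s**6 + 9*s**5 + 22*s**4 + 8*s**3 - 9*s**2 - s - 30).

Factor the denominator: (s - 1)*(s + 2)*(s + 3)*(s + 5)*(s**2 + 1).
Partial-fraction decomposition: -(31*s + 1)/(260*(s**2 + 1)) + 1549/(104*(s + 5)) - 1169/(80*(s + 3)) + 56/(15*(s + 2)) + 5/(48*(s - 1)).
Integrate each term; A/(s−a) gives A·log|s−a|; the (Bs+D)/(s²+p²) term gives a log and an atan.

5*log(s - 1)/48 + 56*log(s + 2)/15 - 1169*log(s + 3)/80 + 1549*log(s + 5)/104 - 31*log(s**2 + 1)/520 - atan(s)/260 + C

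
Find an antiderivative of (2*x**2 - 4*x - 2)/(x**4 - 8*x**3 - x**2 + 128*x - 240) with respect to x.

14*log(x - 5)/9 - 7*log(x - 4)/4 + 2*log(x - 3)/7 - 23*log(x + 4)/252 + C

Factor the denominator: (x - 5)*(x - 4)*(x - 3)*(x + 4).
Partial-fraction decomposition: -23/(252*(x + 4)) + 2/(7*(x - 3)) - 7/(4*(x - 4)) + 14/(9*(x - 5)).
Integrate each term: A/(x−a) contributes A·log|x−a|.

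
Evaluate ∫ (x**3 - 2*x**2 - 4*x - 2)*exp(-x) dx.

(-x**3 - x**2 + 2*x + 4)*exp(-x) + C

Use integration by parts with u = x**3 - 2*x**2 - 4*x - 2, dv = exp(-x) dx, so v = -exp(-x).
Apply parts 3 times (tabular method): alternate signs, differentiate u down to 0, integrate dv up.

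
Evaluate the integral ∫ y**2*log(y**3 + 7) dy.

y**3*log(y**3 + 7)/3 - y**3/3 + 7*log(y**3 + 7)/3 + C

Let u = y**3 + 7, so du = (3*y**2) dy.
The integral becomes (1/3)·∫ log(u) du; integrate by parts with u′=log(u), dv′=du.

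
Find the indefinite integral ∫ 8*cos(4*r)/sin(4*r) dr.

2*log(sin(4*r)) + C

Let u = sin(4*r), so du = (4*cos(4*r)) dr.
Rewriting, the integral becomes 2·∫ 1/u du = 2·log(u).
Substituting back, u = sin(4*r).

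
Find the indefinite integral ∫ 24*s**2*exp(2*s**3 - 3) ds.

Let u = 2*s**3 - 3, so du = (6*s**2) ds.
Rewriting, the integral becomes 4·∫ e^u du = 4·e^u.
Substituting back, u = 2*s**3 - 3.

4*exp(2*s**3 - 3) + C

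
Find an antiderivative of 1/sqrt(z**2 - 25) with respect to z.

log(z + sqrt(z**2 - 25)) + C

Substitute z = 5·sec(θ), so dz = 5·sec(θ)*tan(θ) dθ and the radical becomes sqrt(z**2 - 25) = 5·tan(θ) by the Pythagorean identity.
Integrate the resulting trig expression in θ, then back-substitute sec(θ) = z/5, tan(θ) = sqrt(z**2 - 25)/5 (absorbing any constant into C).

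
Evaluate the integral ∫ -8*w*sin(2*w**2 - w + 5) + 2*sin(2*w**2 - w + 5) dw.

2*cos(2*w**2 - w + 5) + C

Let u = 2*w**2 - w + 5, so du = (4*w - 1) dw.
Rewriting, the integral becomes -2·∫ sin(u) du = -2·-cos(u).
Substituting back, u = 2*w**2 - w + 5.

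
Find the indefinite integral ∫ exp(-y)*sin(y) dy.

-exp(-y)*sin(y)/2 - exp(-y)*cos(y)/2 + C

Let I denote the integral. Integrate by parts with u = sin(y), dv = exp(-y) dy, so v = -exp(-y): I = -exp(-y)*sin(y) + ∫ exp(-y)*cos(y) dy.
Apply parts again with u = cos(y), dv = exp(-y) dy: ∫ exp(-y)*cos(y) dy = -exp(-y)*cos(y) − I. Substituting back brings back I: I = -exp(-y)*sin(y) - exp(-y)*cos(y) − I.
Solving for I: (1 + 1)·I equals the remaining terms, so I = (1/2)·(-exp(-y)*sin(y) - exp(-y)*cos(y)).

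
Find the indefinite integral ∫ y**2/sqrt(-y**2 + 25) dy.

-y*sqrt(-y**2 + 25)/2 + 25*asin(y/5)/2 + C

Substitute y = 5·sin(θ), so dy = 5·cos(θ) dθ and the radical becomes sqrt(-y**2 + 25) = 5·cos(θ) by the Pythagorean identity.
Integrate the resulting trig expression in θ, then back-substitute θ = asin(y/5), sin(θ) = y/5, cos(θ) = sqrt(-y**2 + 25)/5 (absorbing any constant into C).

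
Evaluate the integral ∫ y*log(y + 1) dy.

y**2*log(y + 1)/2 - y**2/4 + y/2 - log(y + 1)/2 + C

Use integration by parts with u = log(y + 1), dv = y dy.
Then du = 1/(y + 1) dy and v = y**2/2.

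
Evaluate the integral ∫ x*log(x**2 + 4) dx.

x**2*log(x**2 + 4)/2 - x**2/2 + 2*log(x**2 + 4) + C

Let u = x**2 + 4, so du = (2*x) dx.
The integral becomes (1/2)·∫ log(u) du; integrate by parts with u′=log(u), dv′=du.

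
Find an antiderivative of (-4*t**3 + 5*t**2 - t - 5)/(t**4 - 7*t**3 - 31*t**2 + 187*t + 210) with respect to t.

Factor the denominator: (t - 7)*(t - 6)*(t + 1)*(t + 5).
Partial-fraction decomposition: -625/(528*(t + 5)) + 5/(224*(t + 1)) + 695/(77*(t - 6)) - 1139/(96*(t - 7)).
Integrate each term: A/(t−a) contributes A·log|t−a|.

-1139*log(t - 7)/96 + 695*log(t - 6)/77 + 5*log(t + 1)/224 - 625*log(t + 5)/528 + C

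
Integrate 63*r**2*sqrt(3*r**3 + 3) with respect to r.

Let u = 3*r**3 + 3, so du = (9*r**2) dr.
Rewriting, the integral becomes 7·∫ √u du = 7·(2/3)u^(3/2).
Substituting back, u = 3*r**3 + 3.

14*(3*r**3 + 3)**(3/2)/3 + C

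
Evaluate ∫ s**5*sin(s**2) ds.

-s**4*cos(s**2)/2 + s**2*sin(s**2) + cos(s**2) + C

Let u = s², du = 2s ds; rewrite as (1/2)∫ u^2·sin(1u) du.
Now integrate by parts 2 times.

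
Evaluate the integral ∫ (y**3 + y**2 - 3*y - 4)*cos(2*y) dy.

y**3*sin(2*y)/2 + y**2*sin(2*y)/2 + 3*y**2*cos(2*y)/4 - 9*y*sin(2*y)/4 + y*cos(2*y)/2 - 9*sin(2*y)/4 - 9*cos(2*y)/8 + C

Use integration by parts with u = y**3 + y**2 - 3*y - 4, dv = cos(2*y) dy, so v = sin(2*y)/2.
Apply parts 3 times (tabular method): alternate signs, differentiate u down to 0, integrate dv up.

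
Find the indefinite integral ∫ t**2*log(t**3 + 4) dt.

Let u = t**3 + 4, so du = (3*t**2) dt.
The integral becomes (1/3)·∫ log(u) du; integrate by parts with u′=log(u), dv′=du.

t**3*log(t**3 + 4)/3 - t**3/3 + 4*log(t**3 + 4)/3 + C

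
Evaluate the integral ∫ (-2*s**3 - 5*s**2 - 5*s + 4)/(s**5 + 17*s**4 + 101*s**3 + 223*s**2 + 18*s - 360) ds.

Factor the denominator: (s - 1)*(s + 3)*(s + 4)*(s + 5)*(s + 6).
Partial-fraction decomposition: 143/(21*(s + 6)) - 77/(6*(s + 5)) + 36/(5*(s + 4)) - 7/(6*(s + 3)) - 1/(105*(s - 1)).
Integrate each term: A/(s−a) contributes A·log|s−a|.

-log(s - 1)/105 - 7*log(s + 3)/6 + 36*log(s + 4)/5 - 77*log(s + 5)/6 + 143*log(s + 6)/21 + C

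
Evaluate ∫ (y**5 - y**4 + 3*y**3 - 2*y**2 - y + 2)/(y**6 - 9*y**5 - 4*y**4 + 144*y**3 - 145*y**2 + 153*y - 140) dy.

3833*log(y - 7)/1650 - 1411*log(y - 5)/936 + log(y - 1)/120 + 1498*log(y + 4)/8415 - 21*log(y**2 + 1)/22100 - 111*atan(y)/5525 + C

Factor the denominator: (y - 7)*(y - 5)*(y - 1)*(y + 4)*(y**2 + 1).
Partial-fraction decomposition: -3*(7*y + 74)/(11050*(y**2 + 1)) + 1498/(8415*(y + 4)) + 1/(120*(y - 1)) - 1411/(936*(y - 5)) + 3833/(1650*(y - 7)).
Integrate each term; A/(y−a) gives A·log|y−a|; the (By+D)/(y²+p²) term gives a log and an atan.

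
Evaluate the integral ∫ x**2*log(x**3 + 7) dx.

x**3*log(x**3 + 7)/3 - x**3/3 + 7*log(x**3 + 7)/3 + C

Let u = x**3 + 7, so du = (3*x**2) dx.
The integral becomes (1/3)·∫ log(u) du; integrate by parts with u′=log(u), dv′=du.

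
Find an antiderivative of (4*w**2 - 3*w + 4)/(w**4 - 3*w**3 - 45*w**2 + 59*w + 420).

179*log(w - 7)/360 - 8*log(w - 4)/27 + 7*log(w + 3)/20 - 119*log(w + 5)/216 + C

Factor the denominator: (w - 7)*(w - 4)*(w + 3)*(w + 5).
Partial-fraction decomposition: -119/(216*(w + 5)) + 7/(20*(w + 3)) - 8/(27*(w - 4)) + 179/(360*(w - 7)).
Integrate each term: A/(w−a) contributes A·log|w−a|.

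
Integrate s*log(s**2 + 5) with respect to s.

s**2*log(s**2 + 5)/2 - s**2/2 + 5*log(s**2 + 5)/2 + C

Let u = s**2 + 5, so du = (2*s) ds.
The integral becomes (1/2)·∫ log(u) du; integrate by parts with u′=log(u), dv′=du.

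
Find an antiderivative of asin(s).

Use integration by parts with u = arcsin(s), dv = ds.
Then du = 1/sqrt(-s**2 + 1) ds.

s*asin(s) + sqrt(-s**2 + 1) + C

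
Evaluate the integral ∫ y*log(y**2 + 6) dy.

Let u = y**2 + 6, so du = (2*y) dy.
The integral becomes (1/2)·∫ log(u) du; integrate by parts with u′=log(u), dv′=du.

y**2*log(y**2 + 6)/2 - y**2/2 + 3*log(y**2 + 6) + C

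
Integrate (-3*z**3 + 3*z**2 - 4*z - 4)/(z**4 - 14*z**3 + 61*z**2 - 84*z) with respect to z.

log(z)/21 - 457*log(z - 7)/42 + 41*log(z - 4)/3 - 35*log(z - 3)/6 + C

Factor the denominator: z*(z - 7)*(z - 4)*(z - 3).
Partial-fraction decomposition: -35/(6*(z - 3)) + 41/(3*(z - 4)) - 457/(42*(z - 7)) + 1/(21*z).
Integrate each term: A/(z−a) contributes A·log|z−a|.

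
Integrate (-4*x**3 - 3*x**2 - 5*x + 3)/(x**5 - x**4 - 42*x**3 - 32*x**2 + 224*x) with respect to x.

3*log(x)/224 - 141*log(x - 7)/385 + 17*log(x - 2)/120 + 223*log(x + 4)/1056 + 7/(8*x + 32) + C

Factor the denominator: x*(x - 7)*(x - 2)*(x + 4)**2.
Partial-fraction decomposition: 223/(1056*(x + 4)) - 7/(8*(x + 4)**2) + 17/(120*(x - 2)) - 141/(385*(x - 7)) + 3/(224*x).
Integrate each term; A/(x−a) gives A·log|x−a|; A/(x−a)² gives −A/(x−a).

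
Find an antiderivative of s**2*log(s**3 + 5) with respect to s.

Let u = s**3 + 5, so du = (3*s**2) ds.
The integral becomes (1/3)·∫ log(u) du; integrate by parts with u′=log(u), dv′=du.

s**3*log(s**3 + 5)/3 - s**3/3 + 5*log(s**3 + 5)/3 + C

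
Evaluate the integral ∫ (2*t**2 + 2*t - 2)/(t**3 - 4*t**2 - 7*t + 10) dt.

29*log(t - 5)/14 - log(t - 1)/6 + 2*log(t + 2)/21 + C

Factor the denominator: (t - 5)*(t - 1)*(t + 2).
Partial-fraction decomposition: 2/(21*(t + 2)) - 1/(6*(t - 1)) + 29/(14*(t - 5)).
Integrate each term: A/(t−a) contributes A·log|t−a|.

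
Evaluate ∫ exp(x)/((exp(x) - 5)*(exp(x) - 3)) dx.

Let u = e^x, du = e^x dx.
The integral becomes ∫ du/((u-5)(u-3)); decompose into partial fractions.

log(exp(x) - 5)/2 - log(exp(x) - 3)/2 + C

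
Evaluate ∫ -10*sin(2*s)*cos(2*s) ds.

5*cos(2*s)**2/2 + C

Let u = cos(2*s), so du = (-2*sin(2*s)) ds.
Rewriting, the integral becomes 5·∫ u^1 du = 5·u^2/2.
Substituting back, u = cos(2*s).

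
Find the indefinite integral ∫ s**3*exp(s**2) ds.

Let u = s², du = 2s ds; rewrite as (1/2)∫ u^1·exp(1u) du.
Now integrate by parts 1 time.

(s**2 - 1)*exp(s**2)/2 + C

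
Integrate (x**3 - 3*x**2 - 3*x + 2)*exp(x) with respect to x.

Use integration by parts with u = x**3 - 3*x**2 - 3*x + 2, dv = exp(x) dx, so v = exp(x).
Apply parts 3 times (tabular method): alternate signs, differentiate u down to 0, integrate dv up.

(x**3 - 6*x**2 + 9*x - 7)*exp(x) + C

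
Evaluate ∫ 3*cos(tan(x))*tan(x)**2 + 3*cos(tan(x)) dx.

3*sin(tan(x)) + C

Let u = tan(x), so du = (tan(x)**2 + 1) dx.
Rewriting, the integral becomes 3·∫ cos(u) du = 3·sin(u).
Substituting back, u = tan(x).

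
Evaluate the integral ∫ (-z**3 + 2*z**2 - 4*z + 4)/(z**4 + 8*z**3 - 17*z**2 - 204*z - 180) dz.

Factor the denominator: (z - 5)*(z + 1)*(z + 6)**2.
Partial-fraction decomposition: -2424/(3025*(z + 6)) + 316/(55*(z + 6)**2) - 11/(150*(z + 1)) - 91/(726*(z - 5)).
Integrate each term; A/(z−a) gives A·log|z−a|; A/(z−a)² gives −A/(z−a).

-91*log(z - 5)/726 - 11*log(z + 1)/150 - 2424*log(z + 6)/3025 - 316/(55*z + 330) + C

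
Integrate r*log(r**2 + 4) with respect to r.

Let u = r**2 + 4, so du = (2*r) dr.
The integral becomes (1/2)·∫ log(u) du; integrate by parts with u′=log(u), dv′=du.

r**2*log(r**2 + 4)/2 - r**2/2 + 2*log(r**2 + 4) + C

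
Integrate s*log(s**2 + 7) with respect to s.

s**2*log(s**2 + 7)/2 - s**2/2 + 7*log(s**2 + 7)/2 + C

Let u = s**2 + 7, so du = (2*s) ds.
The integral becomes (1/2)·∫ log(u) du; integrate by parts with u′=log(u), dv′=du.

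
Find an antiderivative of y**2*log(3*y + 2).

y**3*log(3*y + 2)/3 - y**3/9 + y**2/9 - 4*y/27 + 8*log(3*y + 2)/81 + C

Use integration by parts with u = log(3*y + 2), dv = y**2 dy.
Then du = 3/(3*y + 2) dy and v = y**3/3.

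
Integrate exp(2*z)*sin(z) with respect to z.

Let I denote the integral. Integrate by parts with u = sin(z), dv = exp(2*z) dz, so v = exp(2*z)/2: I = exp(2*z)*sin(z)/2 − (1/2)·∫ exp(2*z)*cos(z) dz.
Apply parts again with u = cos(z), dv = exp(2*z) dz: ∫ exp(2*z)*cos(z) dz = exp(2*z)*cos(z)/2 + (1/2)·I. Substituting back brings back I: I = exp(2*z)*sin(z)/2 - exp(2*z)*cos(z)/4 − (1/4)·I.
Solving for I: (1 + 1/4)·I equals the remaining terms, so I = (4/5)·(exp(2*z)*sin(z)/2 - exp(2*z)*cos(z)/4).

2*exp(2*z)*sin(z)/5 - exp(2*z)*cos(z)/5 + C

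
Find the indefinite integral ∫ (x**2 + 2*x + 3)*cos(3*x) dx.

Use integration by parts with u = x**2 + 2*x + 3, dv = cos(3*x) dx, so v = sin(3*x)/3.
Apply parts 2 times (tabular method): alternate signs, differentiate u down to 0, integrate dv up.

x**2*sin(3*x)/3 + 2*x*sin(3*x)/3 + 2*x*cos(3*x)/9 + 25*sin(3*x)/27 + 2*cos(3*x)/9 + C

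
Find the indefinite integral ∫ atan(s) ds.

s*atan(s) - log(s**2 + 1)/2 + C

Use integration by parts with u = arctan(s), dv = ds.
Then du = 1/(s**2 + 1) ds.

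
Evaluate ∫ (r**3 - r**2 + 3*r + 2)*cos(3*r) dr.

r**3*sin(3*r)/3 - r**2*sin(3*r)/3 + r**2*cos(3*r)/3 + 7*r*sin(3*r)/9 - 2*r*cos(3*r)/9 + 20*sin(3*r)/27 + 7*cos(3*r)/27 + C

Use integration by parts with u = r**3 - r**2 + 3*r + 2, dv = cos(3*r) dr, so v = sin(3*r)/3.
Apply parts 3 times (tabular method): alternate signs, differentiate u down to 0, integrate dv up.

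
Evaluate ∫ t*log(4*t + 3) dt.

Use integration by parts with u = log(4*t + 3), dv = t dt.
Then du = 4/(4*t + 3) dt and v = t**2/2.

t**2*log(4*t + 3)/2 - t**2/4 + 3*t/8 - 9*log(4*t + 3)/32 + C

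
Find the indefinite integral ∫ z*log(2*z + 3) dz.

Use integration by parts with u = log(2*z + 3), dv = z dz.
Then du = 2/(2*z + 3) dz and v = z**2/2.

z**2*log(2*z + 3)/2 - z**2/4 + 3*z/4 - 9*log(2*z + 3)/8 + C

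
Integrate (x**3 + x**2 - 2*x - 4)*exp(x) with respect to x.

Use integration by parts with u = x**3 + x**2 - 2*x - 4, dv = exp(x) dx, so v = exp(x).
Apply parts 3 times (tabular method): alternate signs, differentiate u down to 0, integrate dv up.

(x**3 - 2*x**2 + 2*x - 6)*exp(x) + C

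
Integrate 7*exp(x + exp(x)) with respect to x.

Let u = exp(x), so du = (exp(x)) dx.
Rewriting, the integral becomes 7·∫ e^u du = 7·e^u.
Substituting back, u = exp(x).

7*exp(exp(x)) + C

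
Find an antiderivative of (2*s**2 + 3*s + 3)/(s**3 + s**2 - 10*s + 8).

Factor the denominator: (s - 2)*(s - 1)*(s + 4).
Partial-fraction decomposition: 23/(30*(s + 4)) - 8/(5*(s - 1)) + 17/(6*(s - 2)).
Integrate each term: A/(s−a) contributes A·log|s−a|.

17*log(s - 2)/6 - 8*log(s - 1)/5 + 23*log(s + 4)/30 + C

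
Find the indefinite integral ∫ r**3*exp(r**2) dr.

(r**2 - 1)*exp(r**2)/2 + C

Let u = r², du = 2r dr; rewrite as (1/2)∫ u^1·exp(1u) du.
Now integrate by parts 1 time.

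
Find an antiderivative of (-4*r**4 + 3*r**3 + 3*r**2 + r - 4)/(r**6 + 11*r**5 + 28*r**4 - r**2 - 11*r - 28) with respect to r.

-log(r - 1)/160 + log(r + 1)/8 - 392*log(r + 4)/255 + 3499*log(r + 7)/2400 - 67*log(r**2 + 1)/3400 + 319*atan(r)/1700 + C

Factor the denominator: (r - 1)*(r + 1)*(r + 4)*(r + 7)*(r**2 + 1).
Partial-fraction decomposition: -(67*r - 319)/(1700*(r**2 + 1)) + 3499/(2400*(r + 7)) - 392/(255*(r + 4)) + 1/(8*(r + 1)) - 1/(160*(r - 1)).
Integrate each term; A/(r−a) gives A·log|r−a|; the (Br+D)/(r²+p²) term gives a log and an atan.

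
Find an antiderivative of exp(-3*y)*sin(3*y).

Let I denote the integral. Integrate by parts with u = sin(3*y), dv = exp(-3*y) dy, so v = -exp(-3*y)/3: I = -exp(-3*y)*sin(3*y)/3 + ∫ exp(-3*y)*cos(3*y) dy.
Apply parts again with u = cos(3*y), dv = exp(-3*y) dy: ∫ exp(-3*y)*cos(3*y) dy = -exp(-3*y)*cos(3*y)/3 − I. Substituting back brings back I: I = -exp(-3*y)*sin(3*y)/3 - exp(-3*y)*cos(3*y)/3 − I.
Solving for I: (1 + 1)·I equals the remaining terms, so I = (1/2)·(-exp(-3*y)*sin(3*y)/3 - exp(-3*y)*cos(3*y)/3).

-exp(-3*y)*sin(3*y)/6 - exp(-3*y)*cos(3*y)/6 + C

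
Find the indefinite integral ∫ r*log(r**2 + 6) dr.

r**2*log(r**2 + 6)/2 - r**2/2 + 3*log(r**2 + 6) + C

Let u = r**2 + 6, so du = (2*r) dr.
The integral becomes (1/2)·∫ log(u) du; integrate by parts with u′=log(u), dv′=du.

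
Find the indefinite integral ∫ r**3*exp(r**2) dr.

Let u = r², du = 2r dr; rewrite as (1/2)∫ u^1·exp(1u) du.
Now integrate by parts 1 time.

(r**2 - 1)*exp(r**2)/2 + C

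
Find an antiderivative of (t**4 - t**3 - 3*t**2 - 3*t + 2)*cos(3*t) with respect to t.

Use integration by parts with u = t**4 - t**3 - 3*t**2 - 3*t + 2, dv = cos(3*t) dt, so v = sin(3*t)/3.
Apply parts 4 times (tabular method): alternate signs, differentiate u down to 0, integrate dv up.

t**4*sin(3*t)/3 - t**3*sin(3*t)/3 + 4*t**3*cos(3*t)/9 - 13*t**2*sin(3*t)/9 - t**2*cos(3*t)/3 - 7*t*sin(3*t)/9 - 26*t*cos(3*t)/27 + 80*sin(3*t)/81 - 7*cos(3*t)/27 + C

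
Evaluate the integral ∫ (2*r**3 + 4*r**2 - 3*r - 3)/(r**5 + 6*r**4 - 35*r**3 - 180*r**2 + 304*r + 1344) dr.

37883*log(r - 4)/379456 - 3*log(r + 3)/49 + 55*log(r + 4)/192 - 118*log(r + 7)/363 - 177/(616*r - 2464) + C

Factor the denominator: (r - 4)**2*(r + 3)*(r + 4)*(r + 7).
Partial-fraction decomposition: -118/(363*(r + 7)) + 55/(192*(r + 4)) - 3/(49*(r + 3)) + 37883/(379456*(r - 4)) + 177/(616*(r - 4)**2).
Integrate each term; A/(r−a) gives A·log|r−a|; A/(r−a)² gives −A/(r−a).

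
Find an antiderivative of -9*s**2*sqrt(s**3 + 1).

-2*(s**3 + 1)**(3/2) + C

Let u = s**3 + 1, so du = (3*s**2) ds.
Rewriting, the integral becomes -3·∫ √u du = -3·(2/3)u^(3/2).
Substituting back, u = s**3 + 1.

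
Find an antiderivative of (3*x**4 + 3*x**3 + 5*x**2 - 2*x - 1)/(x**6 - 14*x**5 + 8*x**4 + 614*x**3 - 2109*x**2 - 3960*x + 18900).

Factor the denominator: (x - 7)*(x - 6)*(x - 5)**2*(x + 3)*(x + 6).
Partial-fraction decomposition: -3431/(56628*(x + 6)) + 53/(4320*(x + 3)) + 105789/(3872*(x - 5)) + 591/(44*(x - 5)**2) - 4703/(108*(x - 6)) + 4231/(260*(x - 7)).
Integrate each term; A/(x−a) gives A·log|x−a|; A/(x−a)² gives −A/(x−a).

4231*log(x - 7)/260 - 4703*log(x - 6)/108 + 105789*log(x - 5)/3872 + 53*log(x + 3)/4320 - 3431*log(x + 6)/56628 - 591/(44*x - 220) + C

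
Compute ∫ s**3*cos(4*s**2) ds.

s**2*sin(4*s**2)/8 + cos(4*s**2)/32 + C

Let u = s², du = 2s ds; rewrite as (1/2)∫ u^1·cos(4u) du.
Now integrate by parts 1 time.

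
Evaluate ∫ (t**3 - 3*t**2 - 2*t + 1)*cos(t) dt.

Use integration by parts with u = t**3 - 3*t**2 - 2*t + 1, dv = cos(t) dt, so v = sin(t).
Apply parts 3 times (tabular method): alternate signs, differentiate u down to 0, integrate dv up.

t**3*sin(t) - 3*t**2*sin(t) + 3*t**2*cos(t) - 8*t*sin(t) - 6*t*cos(t) + 7*sin(t) - 8*cos(t) + C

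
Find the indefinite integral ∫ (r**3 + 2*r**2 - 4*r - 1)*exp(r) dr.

(r**3 - r**2 - 2*r + 1)*exp(r) + C

Use integration by parts with u = r**3 + 2*r**2 - 4*r - 1, dv = exp(r) dr, so v = exp(r).
Apply parts 3 times (tabular method): alternate signs, differentiate u down to 0, integrate dv up.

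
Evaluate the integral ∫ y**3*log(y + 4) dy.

Use integration by parts with u = log(y + 4), dv = y**3 dy.
Then du = 1/(y + 4) dy and v = y**4/4.

y**4*log(y + 4)/4 - y**4/16 + y**3/3 - 2*y**2 + 16*y - 64*log(y + 4) + C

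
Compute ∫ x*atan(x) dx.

Use integration by parts with u = arctan(x), dv = x dx.
Then du = 1/(x**2 + 1) dx.

x**2*atan(x)/2 - x/2 + atan(x)/2 + C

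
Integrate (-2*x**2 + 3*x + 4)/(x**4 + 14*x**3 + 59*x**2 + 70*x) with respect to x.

Factor the denominator: x*(x + 2)*(x + 5)*(x + 7).
Partial-fraction decomposition: 23/(14*(x + 7)) - 61/(30*(x + 5)) + 1/(3*(x + 2)) + 2/(35*x).
Integrate each term: A/(x−a) contributes A·log|x−a|.

2*log(x)/35 + log(x + 2)/3 - 61*log(x + 5)/30 + 23*log(x + 7)/14 + C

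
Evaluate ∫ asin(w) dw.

Use integration by parts with u = arcsin(w), dv = dw.
Then du = 1/sqrt(-w**2 + 1) dw.

w*asin(w) + sqrt(-w**2 + 1) + C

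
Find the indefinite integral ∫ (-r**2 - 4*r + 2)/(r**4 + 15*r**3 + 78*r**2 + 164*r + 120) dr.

-7*log(r + 2)/24 - log(r + 5)/3 + 5*log(r + 6)/8 - 1/(2*r + 4) + C

Factor the denominator: (r + 2)**2*(r + 5)*(r + 6).
Partial-fraction decomposition: 5/(8*(r + 6)) - 1/(3*(r + 5)) - 7/(24*(r + 2)) + 1/(2*(r + 2)**2).
Integrate each term; A/(r−a) gives A·log|r−a|; A/(r−a)² gives −A/(r−a).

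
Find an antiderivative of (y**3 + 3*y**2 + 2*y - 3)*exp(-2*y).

Use integration by parts with u = y**3 + 3*y**2 + 2*y - 3, dv = exp(-2*y) dy, so v = -exp(-2*y)/2.
Apply parts 3 times (tabular method): alternate signs, differentiate u down to 0, integrate dv up.

(-4*y**3 - 18*y**2 - 26*y - 1)*exp(-2*y)/8 + C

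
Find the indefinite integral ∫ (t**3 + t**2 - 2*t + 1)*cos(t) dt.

Use integration by parts with u = t**3 + t**2 - 2*t + 1, dv = cos(t) dt, so v = sin(t).
Apply parts 3 times (tabular method): alternate signs, differentiate u down to 0, integrate dv up.

t**3*sin(t) + t**2*sin(t) + 3*t**2*cos(t) - 8*t*sin(t) + 2*t*cos(t) - sin(t) - 8*cos(t) + C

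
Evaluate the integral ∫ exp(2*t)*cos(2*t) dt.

Let I denote the integral. Integrate by parts with u = cos(2*t), dv = exp(2*t) dt, so v = exp(2*t)/2: I = exp(2*t)*cos(2*t)/2 + ∫ exp(2*t)*sin(2*t) dt.
Apply parts again with u = sin(2*t), dv = exp(2*t) dt: ∫ exp(2*t)*sin(2*t) dt = exp(2*t)*sin(2*t)/2 − I. Substituting back brings back I: I = exp(2*t)*sin(2*t)/2 + exp(2*t)*cos(2*t)/2 − I.
Solving for I: (1 + 1)·I equals the remaining terms, so I = (1/2)·(exp(2*t)*sin(2*t)/2 + exp(2*t)*cos(2*t)/2).

exp(2*t)*sin(2*t)/4 + exp(2*t)*cos(2*t)/4 + C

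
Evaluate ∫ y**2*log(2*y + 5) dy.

y**3*log(2*y + 5)/3 - y**3/9 + 5*y**2/12 - 25*y/12 + 125*log(2*y + 5)/24 + C

Use integration by parts with u = log(2*y + 5), dv = y**2 dy.
Then du = 2/(2*y + 5) dy and v = y**3/3.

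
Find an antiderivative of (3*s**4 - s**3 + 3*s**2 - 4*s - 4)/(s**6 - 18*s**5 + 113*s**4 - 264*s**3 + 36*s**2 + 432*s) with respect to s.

-log(s)/108 - 443*log(s - 6)/63 + 183*log(s - 4)/20 - 227*log(s - 3)/108 - log(s + 1)/140 - 134/(9*s - 54) + C

Factor the denominator: s*(s - 6)**2*(s - 4)*(s - 3)*(s + 1).
Partial-fraction decomposition: -1/(140*(s + 1)) - 227/(108*(s - 3)) + 183/(20*(s - 4)) - 443/(63*(s - 6)) + 134/(9*(s - 6)**2) - 1/(108*s).
Integrate each term; A/(s−a) gives A·log|s−a|; A/(s−a)² gives −A/(s−a).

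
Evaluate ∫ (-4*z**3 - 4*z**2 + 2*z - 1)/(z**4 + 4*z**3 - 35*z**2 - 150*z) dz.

Factor the denominator: z*(z - 6)*(z + 5)**2.
Partial-fraction decomposition: -7966/(3025*(z + 5)) + 389/(55*(z + 5)**2) - 997/(726*(z - 6)) + 1/(150*z).
Integrate each term; A/(z−a) gives A·log|z−a|; A/(z−a)² gives −A/(z−a).

log(z)/150 - 997*log(z - 6)/726 - 7966*log(z + 5)/3025 - 389/(55*z + 275) + C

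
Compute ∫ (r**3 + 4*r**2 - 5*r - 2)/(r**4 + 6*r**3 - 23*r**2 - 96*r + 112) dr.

53*log(r - 4)/132 + log(r - 1)/60 + 3*log(r + 4)/20 + 19*log(r + 7)/44 + C

Factor the denominator: (r - 4)*(r - 1)*(r + 4)*(r + 7).
Partial-fraction decomposition: 19/(44*(r + 7)) + 3/(20*(r + 4)) + 1/(60*(r - 1)) + 53/(132*(r - 4)).
Integrate each term: A/(r−a) contributes A·log|r−a|.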